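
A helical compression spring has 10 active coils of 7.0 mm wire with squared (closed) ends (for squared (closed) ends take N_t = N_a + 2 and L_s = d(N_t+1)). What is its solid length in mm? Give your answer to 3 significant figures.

squared (closed) ends: N_t = N_a + 2 = 10 + 2 = 12
L_s = d·(N_t+1) = 7.0 × 13 = 91 mm

91.0 mm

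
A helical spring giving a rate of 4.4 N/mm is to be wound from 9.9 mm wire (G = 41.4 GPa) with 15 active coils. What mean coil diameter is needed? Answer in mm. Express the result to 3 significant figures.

91.0 mm

D = (Gd⁴/(8N_a·k))^(1/3) = (41.4×10³·9.9⁴/(8·15·4.4))^(1/3)
  = (753195)^(1/3) = 90.9848 mm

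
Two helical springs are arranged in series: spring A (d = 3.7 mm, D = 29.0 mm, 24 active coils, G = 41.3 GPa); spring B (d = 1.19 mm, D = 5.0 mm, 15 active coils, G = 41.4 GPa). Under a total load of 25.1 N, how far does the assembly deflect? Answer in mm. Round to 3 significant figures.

19.7 mm

k_A = Gd⁴/(8D³N_a) = (41.3×10³)(3.7⁴)/(8·29.0³·24) = 1.653 N/mm
k_B = Gd⁴/(8D³N_a) = (41.4×10³)(1.19⁴)/(8·5.0³·15) = 5.5347 N/mm
Series: 1/k_eq = 1/1.653 + 1/5.5347 = 0.78565; k_eq = 1.2728 N/mm
δ = F/k_eq = 25.1/1.2728 = 19.72 mm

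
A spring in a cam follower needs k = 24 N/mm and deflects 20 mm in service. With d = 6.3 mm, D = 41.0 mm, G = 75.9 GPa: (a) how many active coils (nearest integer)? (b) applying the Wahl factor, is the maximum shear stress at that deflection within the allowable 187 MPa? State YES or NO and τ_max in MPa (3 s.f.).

(a) 9 coils; (b) NO, τ_max = 248 MPa

N_a = Gd⁴/(8D³k) = (75.9×10³)(6.3⁴)/(8·41.0³·24) = 9.035 → N_a = 9
Actual rate k = Gd⁴/(8D³·9) = 24.095 N/mm
Working load F = kδ = 24.095·20 = 481.89 N
C = 41.0/6.3 = 6.5079; K_W = (4C−1)/(4C−4)+0.615/C = 1.2307
τ_max = K_W·8FD/(πd³) = 1.2307·201.21 = 247.62 MPa
τ_max > 187 MPa → exceeds allowable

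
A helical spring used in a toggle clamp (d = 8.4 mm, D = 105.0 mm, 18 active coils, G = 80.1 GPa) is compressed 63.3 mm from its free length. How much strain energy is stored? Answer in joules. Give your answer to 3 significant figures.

k = Gd⁴/(8D³N_a) = (80.1×10³)(8.4⁴)/(8·105.0³·18) = 2.3923 N/mm
U = ½kδ² = 0.5 × 2.3923 × 63.3² = 4792.9 N·mm = 4.7929 J

4.79 J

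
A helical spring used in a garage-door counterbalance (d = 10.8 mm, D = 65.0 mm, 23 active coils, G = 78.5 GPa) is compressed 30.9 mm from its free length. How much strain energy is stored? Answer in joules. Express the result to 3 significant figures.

k = Gd⁴/(8D³N_a) = (78.5×10³)(10.8⁴)/(8·65.0³·23) = 21.135 N/mm
U = ½kδ² = 0.5 × 21.135 × 30.9² = 10090 N·mm = 10.09 J

10.1 J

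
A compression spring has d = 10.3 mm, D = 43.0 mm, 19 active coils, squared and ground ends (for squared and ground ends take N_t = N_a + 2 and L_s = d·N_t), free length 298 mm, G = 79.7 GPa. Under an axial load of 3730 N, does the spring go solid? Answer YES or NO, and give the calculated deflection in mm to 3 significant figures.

NO, δ = 50.3 mm

k = Gd⁴/(8D³N_a) = (79.7×10³)(10.3⁴)/(8·43.0³·19) = 74.226 N/mm
N_t = 21; L_s = 10.3·21 = 216.3 mm; δ_solid = L₀ − L_s = 298 − 216.3 = 81.7 mm
δ = F/k = 3730/74.226 = 50.252 mm
δ < δ_solid → spring does not go solid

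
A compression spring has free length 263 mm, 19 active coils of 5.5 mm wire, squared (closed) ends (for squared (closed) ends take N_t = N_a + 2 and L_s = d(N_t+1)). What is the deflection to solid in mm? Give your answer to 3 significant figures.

142 mm

N_t = 21; L_s = 5.5·22 = 121 mm
δ_solid = L₀ − L_s = 263 − 121 = 142 mm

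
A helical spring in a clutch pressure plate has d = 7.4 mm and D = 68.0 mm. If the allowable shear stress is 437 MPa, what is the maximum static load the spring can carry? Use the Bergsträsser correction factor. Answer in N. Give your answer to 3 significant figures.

C = D/d = 68.0/7.4 = 9.1892
K_B = (4C+2)/(4C−3) = 38.757/33.757 = 1.1481
τ_max = K·8FD/(πd³) → F_max = τ_allow·πd³/(8DK)
F_max = 437·π·7.4³/(8·68.0·1.1481) = 5.5632e+05/624.58 = 890.72 N

891 N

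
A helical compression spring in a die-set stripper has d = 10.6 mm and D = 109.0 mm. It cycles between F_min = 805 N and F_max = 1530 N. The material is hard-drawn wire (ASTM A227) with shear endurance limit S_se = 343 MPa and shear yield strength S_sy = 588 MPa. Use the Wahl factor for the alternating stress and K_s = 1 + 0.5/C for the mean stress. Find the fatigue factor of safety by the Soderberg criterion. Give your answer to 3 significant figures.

C = D/d = 109.0/10.6 = 10.2830; K_W = (4C−1)/(4C−4)+0.615/C = 1.1406; K_s = 1+0.5/C = 1.0486
F_a = (F_max−F_min)/2 = 362.5 N; F_m = (F_max+F_min)/2 = 1167.5 N
τ_a = K_W·8F_aD/(πd³) = 1.1406 × 84.481 = 96.359 MPa
τ_m = K_s·8F_mD/(πd³) = 1.0486 × 272.09 = 285.32 MPa
Soderberg: 1/n_f = τ_a/S_se + τ_m/S_sy = 96.359/343 + 285.32/588 = 0.28093 + 0.48523 = 0.76616
n_f = 1/0.76616 = 1.305

1.31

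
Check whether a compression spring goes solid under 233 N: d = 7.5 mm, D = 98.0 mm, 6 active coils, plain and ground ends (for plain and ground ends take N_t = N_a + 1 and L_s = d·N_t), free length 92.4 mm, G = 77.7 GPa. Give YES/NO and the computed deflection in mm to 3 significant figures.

k = Gd⁴/(8D³N_a) = (77.7×10³)(7.5⁴)/(8·98.0³·6) = 5.4419 N/mm
N_t = 7; L_s = 7.5·7 = 52.5 mm; δ_solid = L₀ − L_s = 92.4 − 52.5 = 39.9 mm
δ = F/k = 233/5.4419 = 42.816 mm
δ ≥ δ_solid → spring goes solid

YES, δ = 42.8 mm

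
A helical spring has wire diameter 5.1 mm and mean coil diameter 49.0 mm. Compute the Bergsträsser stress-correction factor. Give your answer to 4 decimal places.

1.1411

C = D/d = 49.0/5.1 = 9.6078
K_B = (4C+2)/(4C−3) = 40.431/35.431 = 1.1411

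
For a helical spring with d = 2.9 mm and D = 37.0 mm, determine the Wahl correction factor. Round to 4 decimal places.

C = D/d = 37.0/2.9 = 12.7586
K_W = (4C−1)/(4C−4) + 0.615/C = 50.034/47.034 + 0.0482 = 1.1120

1.1120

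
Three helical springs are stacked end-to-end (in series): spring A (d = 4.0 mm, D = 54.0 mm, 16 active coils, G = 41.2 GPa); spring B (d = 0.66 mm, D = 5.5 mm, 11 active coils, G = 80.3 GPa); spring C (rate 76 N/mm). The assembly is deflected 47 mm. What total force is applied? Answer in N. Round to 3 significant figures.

16.3 N

k_A = Gd⁴/(8D³N_a) = (41.2×10³)(4.0⁴)/(8·54.0³·16) = 0.52329 N/mm
k_B = Gd⁴/(8D³N_a) = (80.3×10³)(0.66⁴)/(8·5.5³·11) = 1.0407 N/mm
Series: 1/k_eq = 1/0.52329 + 1/1.0407 + 1/76 = 2.885; k_eq = 0.34662 N/mm
F = k_eq·δ = 0.34662·47 = 16.291 N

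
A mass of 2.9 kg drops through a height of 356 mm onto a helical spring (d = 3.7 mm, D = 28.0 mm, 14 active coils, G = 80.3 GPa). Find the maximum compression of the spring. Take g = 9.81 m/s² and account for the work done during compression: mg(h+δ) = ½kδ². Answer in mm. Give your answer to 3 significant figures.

k = Gd⁴/(8D³N_a) = (80.3×10³)(3.7⁴)/(8·28.0³·14) = 6.1211 N/mm
W = mg = 2.9 × 9.81 = 28.449 N
½kδ² − Wδ − Wh = 0 → δ = (W + √(W² + 2kWh))/k
δ = (28.449 + √(809.35 + 123987))/6.1211 = (28.449 + 353.27)/6.1211 = 62.36 mm

62.4 mm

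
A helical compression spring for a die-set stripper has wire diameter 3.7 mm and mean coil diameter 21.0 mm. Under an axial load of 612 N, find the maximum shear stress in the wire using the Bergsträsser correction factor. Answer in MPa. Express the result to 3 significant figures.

Spring index C = D/d = 21.0/3.7 = 5.6757
K_B = (4C+2)/(4C−3) = 24.703/19.703 = 1.2538
τ₀ = 8FD/(πd³) = 8·612·21.0/(π·3.7³) = 102816/159.13 = 646.11 MPa
τ_max = K·τ₀ = 1.2538 × 646.11 = 810.07 MPa

810 MPa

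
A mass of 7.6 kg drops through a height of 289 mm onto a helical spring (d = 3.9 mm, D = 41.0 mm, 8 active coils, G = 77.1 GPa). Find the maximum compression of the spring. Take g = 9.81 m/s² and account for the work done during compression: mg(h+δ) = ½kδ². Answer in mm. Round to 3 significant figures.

k = Gd⁴/(8D³N_a) = (77.1×10³)(3.9⁴)/(8·41.0³·8) = 4.0437 N/mm
W = mg = 7.6 × 9.81 = 74.556 N
½kδ² − Wδ − Wh = 0 → δ = (W + √(W² + 2kWh))/k
δ = (74.556 + √(5558.6 + 174258))/4.0437 = (74.556 + 424.05)/4.0437 = 123.3 mm

123 mm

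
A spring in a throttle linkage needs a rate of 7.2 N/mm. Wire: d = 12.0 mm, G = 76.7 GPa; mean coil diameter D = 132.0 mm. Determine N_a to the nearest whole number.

N_a = Gd⁴/(8D³k) = (76.7×10³ × 12.0⁴)/(8 × 132.0³ × 7.2)
    = 1.59045e+09 / 1.32478e+08 = 12.01 → 12 coils

12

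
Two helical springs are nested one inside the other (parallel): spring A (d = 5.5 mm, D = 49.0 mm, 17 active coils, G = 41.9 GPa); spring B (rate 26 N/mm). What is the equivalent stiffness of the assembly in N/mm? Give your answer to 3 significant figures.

28.4 N/mm

k_A = Gd⁴/(8D³N_a) = (41.9×10³)(5.5⁴)/(8·49.0³·17) = 2.3963 N/mm
Parallel: k_eq = 2.3963 + 26 = 28.396 N/mm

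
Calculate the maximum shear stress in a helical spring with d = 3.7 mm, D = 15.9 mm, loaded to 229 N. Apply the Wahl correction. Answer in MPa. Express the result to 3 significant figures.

Spring index C = D/d = 15.9/3.7 = 4.2973
K_W = (4C−1)/(4C−4) + 0.615/C = 16.189/13.189 + 0.1431 = 1.3706
τ₀ = 8FD/(πd³) = 8·229·15.9/(π·3.7³) = 29128.8/159.13 = 183.05 MPa
τ_max = K·τ₀ = 1.3706 × 183.05 = 250.88 MPa

251 MPa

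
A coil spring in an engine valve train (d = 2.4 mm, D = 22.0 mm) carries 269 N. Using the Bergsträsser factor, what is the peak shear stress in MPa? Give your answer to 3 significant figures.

1250 MPa

Spring index C = D/d = 22.0/2.4 = 9.1667
K_B = (4C+2)/(4C−3) = 38.667/33.667 = 1.1485
τ₀ = 8FD/(πd³) = 8·269·22.0/(π·2.4³) = 47344/43.429 = 1090.1 MPa
τ_max = K·τ₀ = 1.1485 × 1090.1 = 1252 MPa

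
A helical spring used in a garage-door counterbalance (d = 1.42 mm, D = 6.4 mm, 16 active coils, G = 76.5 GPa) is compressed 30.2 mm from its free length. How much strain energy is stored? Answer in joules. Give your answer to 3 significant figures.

4.23 J

k = Gd⁴/(8D³N_a) = (76.5×10³)(1.42⁴)/(8·6.4³·16) = 9.2697 N/mm
U = ½kδ² = 0.5 × 9.2697 × 30.2² = 4227.2 N·mm = 4.2272 J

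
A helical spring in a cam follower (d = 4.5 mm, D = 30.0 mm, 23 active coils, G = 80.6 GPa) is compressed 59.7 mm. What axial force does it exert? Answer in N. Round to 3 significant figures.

k = Gd⁴/(8D³N_a) = (80.6×10³)(4.5⁴)/(8·30.0³·23) = 6.6528 N/mm
F = k·δ = 6.6528 × 59.7 = 397.17 N

397 N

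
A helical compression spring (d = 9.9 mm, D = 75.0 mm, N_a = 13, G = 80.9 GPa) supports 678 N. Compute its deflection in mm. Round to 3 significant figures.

38.3 mm

k = Gd⁴/(8D³N_a) = (80.9×10³)(9.9⁴)/(8·75.0³·13) = 17.712 N/mm
δ = F/k = 678 / 17.712 = 38.279 mm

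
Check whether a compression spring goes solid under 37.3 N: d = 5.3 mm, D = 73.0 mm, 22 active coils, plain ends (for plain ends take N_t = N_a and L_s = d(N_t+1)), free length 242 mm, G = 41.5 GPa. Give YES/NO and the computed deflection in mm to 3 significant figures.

k = Gd⁴/(8D³N_a) = (41.5×10³)(5.3⁴)/(8·73.0³·22) = 0.47827 N/mm
N_t = 22; L_s = 5.3·23 = 121.9 mm; δ_solid = L₀ − L_s = 242 − 121.9 = 120.1 mm
δ = F/k = 37.3/0.47827 = 77.99 mm
δ < δ_solid → spring does not go solid

NO, δ = 78.0 mm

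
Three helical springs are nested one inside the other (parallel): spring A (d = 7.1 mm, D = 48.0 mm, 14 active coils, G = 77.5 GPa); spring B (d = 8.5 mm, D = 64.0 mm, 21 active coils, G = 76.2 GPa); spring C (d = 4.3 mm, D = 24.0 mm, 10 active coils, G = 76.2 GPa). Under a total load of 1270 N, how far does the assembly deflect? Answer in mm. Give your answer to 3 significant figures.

k_A = Gd⁴/(8D³N_a) = (77.5×10³)(7.1⁴)/(8·48.0³·14) = 15.9 N/mm
k_B = Gd⁴/(8D³N_a) = (76.2×10³)(8.5⁴)/(8·64.0³·21) = 9.0319 N/mm
k_C = Gd⁴/(8D³N_a) = (76.2×10³)(4.3⁴)/(8·24.0³·10) = 23.556 N/mm
Parallel: k_eq = 15.9 + 9.0319 + 23.556 = 48.488 N/mm
δ = F/k_eq = 1270/48.488 = 26.192 mm

26.2 mm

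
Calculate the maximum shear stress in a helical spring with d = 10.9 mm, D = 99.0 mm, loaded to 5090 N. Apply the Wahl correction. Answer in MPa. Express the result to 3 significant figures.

Spring index C = D/d = 99.0/10.9 = 9.0826
K_W = (4C−1)/(4C−4) + 0.615/C = 35.330/32.330 + 0.0677 = 1.1605
τ₀ = 8FD/(πd³) = 8·5090·99.0/(π·10.9³) = 4.03128e+06/4068.5 = 990.86 MPa
τ_max = K·τ₀ = 1.1605 × 990.86 = 1149.9 MPa

1150 MPa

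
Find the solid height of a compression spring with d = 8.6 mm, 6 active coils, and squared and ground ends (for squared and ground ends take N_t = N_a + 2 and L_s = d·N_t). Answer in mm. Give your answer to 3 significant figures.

squared and ground ends: N_t = N_a + 2 = 6 + 2 = 8
L_s = d·N_t = 8.6 × 8 = 68.8 mm

68.8 mm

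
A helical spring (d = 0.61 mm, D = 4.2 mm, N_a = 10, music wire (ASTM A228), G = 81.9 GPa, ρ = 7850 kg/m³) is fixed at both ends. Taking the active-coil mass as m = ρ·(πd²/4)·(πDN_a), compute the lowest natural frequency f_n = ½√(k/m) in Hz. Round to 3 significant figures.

k = Gd⁴/(8D³N_a) = (81.9×10³)(0.61⁴)/(8·4.2³·10) = 1.9132 N/mm = 1913.2 N/m
Wire length L = πDN_a = π·4.2·10 = 131.95 mm
m = ρ·(πd²/4)·L = 7850 × 0.29225×10⁻⁶ m² × 0.13195 m = 0.0003027 kg
f_n = ½√(k/m) = 0.5·√(1913.2/0.0003027) = 0.5·√(6.3204e+06) = 1257 Hz

1260 Hz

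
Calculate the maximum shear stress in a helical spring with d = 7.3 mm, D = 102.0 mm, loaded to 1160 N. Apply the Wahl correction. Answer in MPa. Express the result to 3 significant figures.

853 MPa

Spring index C = D/d = 102.0/7.3 = 13.9726
K_W = (4C−1)/(4C−4) + 0.615/C = 54.890/51.890 + 0.0440 = 1.1018
τ₀ = 8FD/(πd³) = 8·1160·102.0/(π·7.3³) = 946560/1222.1 = 774.51 MPa
τ_max = K·τ₀ = 1.1018 × 774.51 = 853.38 MPa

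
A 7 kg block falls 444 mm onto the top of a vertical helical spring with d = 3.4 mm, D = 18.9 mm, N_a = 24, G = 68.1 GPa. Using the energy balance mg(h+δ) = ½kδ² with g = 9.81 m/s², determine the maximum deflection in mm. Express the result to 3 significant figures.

k = Gd⁴/(8D³N_a) = (68.1×10³)(3.4⁴)/(8·18.9³·24) = 7.0206 N/mm
W = mg = 7 × 9.81 = 68.67 N
½kδ² − Wδ − Wh = 0 → δ = (W + √(W² + 2kWh))/k
δ = (68.67 + √(4715.6 + 428111))/7.0206 = (68.67 + 657.9)/7.0206 = 103.49 mm

103 mm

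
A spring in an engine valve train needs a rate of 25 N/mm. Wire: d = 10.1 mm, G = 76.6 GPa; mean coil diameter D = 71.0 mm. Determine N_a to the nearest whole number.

11

N_a = Gd⁴/(8D³k) = (76.6×10³ × 10.1⁴)/(8 × 71.0³ × 25)
    = 7.97103e+08 / 7.15822e+07 = 11.14 → 11 coils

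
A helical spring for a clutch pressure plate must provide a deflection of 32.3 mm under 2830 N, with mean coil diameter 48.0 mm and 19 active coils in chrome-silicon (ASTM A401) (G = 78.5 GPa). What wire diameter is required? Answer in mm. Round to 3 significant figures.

11.7 mm

Required rate k = F/δ = 2830/32.3 = 87.616 N/mm
d = (8D³N_a·k / G)^(1/4) = (8·48.0³·19·87.616 / (78.5×10³))^0.25
  = (18762)^0.25 = 11.7036 mm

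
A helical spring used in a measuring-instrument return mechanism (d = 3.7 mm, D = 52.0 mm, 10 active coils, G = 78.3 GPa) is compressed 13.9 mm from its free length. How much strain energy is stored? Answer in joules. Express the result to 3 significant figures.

k = Gd⁴/(8D³N_a) = (78.3×10³)(3.7⁴)/(8·52.0³·10) = 1.3046 N/mm
U = ½kδ² = 0.5 × 1.3046 × 13.9² = 126.03 N·mm = 0.12603 J

0.126 J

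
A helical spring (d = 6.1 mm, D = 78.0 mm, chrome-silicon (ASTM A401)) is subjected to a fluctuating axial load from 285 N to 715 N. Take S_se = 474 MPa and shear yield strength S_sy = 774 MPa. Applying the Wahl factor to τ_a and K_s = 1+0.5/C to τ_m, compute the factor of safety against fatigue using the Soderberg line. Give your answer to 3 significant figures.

0.972

C = D/d = 78.0/6.1 = 12.7869; K_W = (4C−1)/(4C−4)+0.615/C = 1.1117; K_s = 1+0.5/C = 1.0391
F_a = (F_max−F_min)/2 = 215 N; F_m = (F_max+F_min)/2 = 500 N
τ_a = K_W·8F_aD/(πd³) = 1.1117 × 188.14 = 209.16 MPa
τ_m = K_s·8F_mD/(πd³) = 1.0391 × 437.54 = 454.65 MPa
Soderberg: 1/n_f = τ_a/S_se + τ_m/S_sy = 209.16/474 + 454.65/774 = 0.44127 + 0.58740 = 1.0287
n_f = 1/1.0287 = 0.9721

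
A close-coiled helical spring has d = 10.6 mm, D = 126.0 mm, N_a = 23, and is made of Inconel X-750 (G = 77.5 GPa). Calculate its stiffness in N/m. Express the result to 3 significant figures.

2660 N/m

k = Gd⁴/(8D³N_a) = (77.5×10³ × 10.6⁴) / (8 × 126.0³ × 23)
  = 9.7842e+08 / 3.68069e+08 = 2.6582 N/mm = 2658.2 N/m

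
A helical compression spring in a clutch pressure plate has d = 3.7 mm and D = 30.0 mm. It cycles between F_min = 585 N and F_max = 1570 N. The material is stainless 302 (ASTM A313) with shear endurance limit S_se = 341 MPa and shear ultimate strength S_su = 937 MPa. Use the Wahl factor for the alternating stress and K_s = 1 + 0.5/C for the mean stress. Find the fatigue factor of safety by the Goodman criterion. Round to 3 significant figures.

C = D/d = 30.0/3.7 = 8.1081; K_W = (4C−1)/(4C−4)+0.615/C = 1.1814; K_s = 1+0.5/C = 1.0617
F_a = (F_max−F_min)/2 = 492.5 N; F_m = (F_max+F_min)/2 = 1077.5 N
τ_a = K_W·8F_aD/(πd³) = 1.1814 × 742.78 = 877.5 MPa
τ_m = K_s·8F_mD/(πd³) = 1.0617 × 1625.1 = 1725.3 MPa
Goodman: 1/n_f = τ_a/S_se + τ_m/S_su = 877.5/341 + 1725.3/937 = 2.57331 + 1.84129 = 4.4146
n_f = 1/4.4146 = 0.2265

0.227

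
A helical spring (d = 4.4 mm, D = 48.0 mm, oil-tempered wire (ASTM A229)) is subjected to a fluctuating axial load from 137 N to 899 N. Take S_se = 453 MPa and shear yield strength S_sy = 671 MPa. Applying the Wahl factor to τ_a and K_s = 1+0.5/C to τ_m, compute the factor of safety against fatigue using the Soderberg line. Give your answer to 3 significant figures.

C = D/d = 48.0/4.4 = 10.9091; K_W = (4C−1)/(4C−4)+0.615/C = 1.1321; K_s = 1+0.5/C = 1.0458
F_a = (F_max−F_min)/2 = 381 N; F_m = (F_max+F_min)/2 = 518 N
τ_a = K_W·8F_aD/(πd³) = 1.1321 × 546.7 = 618.9 MPa
τ_m = K_s·8F_mD/(πd³) = 1.0458 × 743.28 = 777.35 MPa
Soderberg: 1/n_f = τ_a/S_se + τ_m/S_sy = 618.9/453 + 777.35/671 = 1.36622 + 1.15849 = 2.5247
n_f = 1/2.5247 = 0.3961

0.396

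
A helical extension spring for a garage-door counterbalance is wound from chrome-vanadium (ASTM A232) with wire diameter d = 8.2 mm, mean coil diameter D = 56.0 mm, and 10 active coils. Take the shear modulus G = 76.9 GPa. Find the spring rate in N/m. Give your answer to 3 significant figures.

k = Gd⁴/(8D³N_a) = (76.9×10³ × 8.2⁴) / (8 × 56.0³ × 10)
  = 3.47682e+08 / 1.40493e+07 = 24.747 N/mm = 24747 N/m

24700 N/m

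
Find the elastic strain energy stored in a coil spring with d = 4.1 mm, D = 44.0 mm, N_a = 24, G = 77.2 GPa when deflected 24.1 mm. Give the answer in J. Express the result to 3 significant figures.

k = Gd⁴/(8D³N_a) = (77.2×10³)(4.1⁴)/(8·44.0³·24) = 1.3338 N/mm
U = ½kδ² = 0.5 × 1.3338 × 24.1² = 387.34 N·mm = 0.38734 J

0.387 J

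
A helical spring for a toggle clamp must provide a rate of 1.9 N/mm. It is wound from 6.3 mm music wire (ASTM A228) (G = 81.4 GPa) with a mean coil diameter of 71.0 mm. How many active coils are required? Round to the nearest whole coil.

24

N_a = Gd⁴/(8D³k) = (81.4×10³ × 6.3⁴)/(8 × 71.0³ × 1.9)
    = 1.28229e+08 / 5.44025e+06 = 23.57 → 24 coils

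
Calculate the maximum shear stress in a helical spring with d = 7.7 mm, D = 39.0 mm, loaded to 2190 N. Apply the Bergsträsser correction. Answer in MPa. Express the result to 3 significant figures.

614 MPa

Spring index C = D/d = 39.0/7.7 = 5.0649
K_B = (4C+2)/(4C−3) = 22.260/17.260 = 1.2897
τ₀ = 8FD/(πd³) = 8·2190·39.0/(π·7.7³) = 683280/1434.2 = 476.41 MPa
τ_max = K·τ₀ = 1.2897 × 476.41 = 614.42 MPa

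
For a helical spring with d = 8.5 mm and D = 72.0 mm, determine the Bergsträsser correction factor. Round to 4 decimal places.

1.1619

C = D/d = 72.0/8.5 = 8.4706
K_B = (4C+2)/(4C−3) = 35.882/30.882 = 1.1619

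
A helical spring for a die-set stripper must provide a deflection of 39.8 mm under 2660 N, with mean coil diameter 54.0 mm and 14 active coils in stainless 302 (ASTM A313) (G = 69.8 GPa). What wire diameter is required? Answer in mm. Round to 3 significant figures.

Required rate k = F/δ = 2660/39.8 = 66.834 N/mm
d = (8D³N_a·k / G)^(1/4) = (8·54.0³·14·66.834 / (69.8×10³))^0.25
  = (16887)^0.25 = 11.3995 mm

11.4 mm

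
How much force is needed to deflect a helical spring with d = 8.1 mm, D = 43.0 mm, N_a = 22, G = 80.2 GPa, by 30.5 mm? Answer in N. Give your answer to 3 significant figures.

752 N

k = Gd⁴/(8D³N_a) = (80.2×10³)(8.1⁴)/(8·43.0³·22) = 24.672 N/mm
F = k·δ = 24.672 × 30.5 = 752.48 N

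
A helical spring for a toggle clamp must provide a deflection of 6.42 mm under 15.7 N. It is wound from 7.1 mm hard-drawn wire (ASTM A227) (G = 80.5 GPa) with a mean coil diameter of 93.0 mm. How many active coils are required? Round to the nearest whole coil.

Required rate k = F/δ = 15.7/6.42 = 2.4455 N/mm
N_a = Gd⁴/(8D³k) = (80.5×10³ × 7.1⁴)/(8 × 93.0³ × 2.4455)
    = 2.04564e+08 / 1.57363e+07 = 13 → 13 coils

13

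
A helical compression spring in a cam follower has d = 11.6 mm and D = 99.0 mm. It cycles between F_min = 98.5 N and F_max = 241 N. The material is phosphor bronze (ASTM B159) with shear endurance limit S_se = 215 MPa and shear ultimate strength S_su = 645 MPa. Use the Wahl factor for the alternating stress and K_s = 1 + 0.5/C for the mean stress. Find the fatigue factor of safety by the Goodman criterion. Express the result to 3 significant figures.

C = D/d = 99.0/11.6 = 8.5345; K_W = (4C−1)/(4C−4)+0.615/C = 1.1716; K_s = 1+0.5/C = 1.0586
F_a = (F_max−F_min)/2 = 71.25 N; F_m = (F_max+F_min)/2 = 169.75 N
τ_a = K_W·8F_aD/(πd³) = 1.1716 × 11.508 = 13.482 MPa
τ_m = K_s·8F_mD/(πd³) = 1.0586 × 27.416 = 29.023 MPa
Goodman: 1/n_f = τ_a/S_se + τ_m/S_su = 13.482/215 + 29.023/645 = 0.06271 + 0.04500 = 0.10771
n_f = 1/0.10771 = 9.285

9.28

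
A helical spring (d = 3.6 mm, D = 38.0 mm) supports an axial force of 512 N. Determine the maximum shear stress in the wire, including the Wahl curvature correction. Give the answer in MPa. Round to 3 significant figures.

Spring index C = D/d = 38.0/3.6 = 10.5556
K_W = (4C−1)/(4C−4) + 0.615/C = 41.222/38.222 + 0.0583 = 1.1368
τ₀ = 8FD/(πd³) = 8·512·38.0/(π·3.6³) = 155648/146.57 = 1061.9 MPa
τ_max = K·τ₀ = 1.1368 × 1061.9 = 1207.1 MPa

1210 MPa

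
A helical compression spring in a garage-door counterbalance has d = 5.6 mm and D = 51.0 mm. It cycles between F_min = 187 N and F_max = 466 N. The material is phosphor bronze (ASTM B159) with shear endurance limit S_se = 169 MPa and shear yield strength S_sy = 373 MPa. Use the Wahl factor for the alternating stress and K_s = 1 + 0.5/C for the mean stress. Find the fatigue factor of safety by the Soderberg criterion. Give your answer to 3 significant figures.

0.719

C = D/d = 51.0/5.6 = 9.1071; K_W = (4C−1)/(4C−4)+0.615/C = 1.1600; K_s = 1+0.5/C = 1.0549
F_a = (F_max−F_min)/2 = 139.5 N; F_m = (F_max+F_min)/2 = 326.5 N
τ_a = K_W·8F_aD/(πd³) = 1.1600 × 103.16 = 119.67 MPa
τ_m = K_s·8F_mD/(πd³) = 1.0549 × 241.45 = 254.71 MPa
Soderberg: 1/n_f = τ_a/S_se + τ_m/S_sy = 119.67/169 + 254.71/373 = 0.70812 + 0.68286 = 1.391
n_f = 1/1.391 = 0.7189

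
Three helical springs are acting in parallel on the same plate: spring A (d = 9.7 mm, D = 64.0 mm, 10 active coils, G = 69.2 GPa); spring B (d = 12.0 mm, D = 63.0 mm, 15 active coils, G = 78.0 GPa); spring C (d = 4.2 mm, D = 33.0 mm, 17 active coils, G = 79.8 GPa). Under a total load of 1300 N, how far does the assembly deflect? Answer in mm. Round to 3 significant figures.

14.7 mm

k_A = Gd⁴/(8D³N_a) = (69.2×10³)(9.7⁴)/(8·64.0³·10) = 29.212 N/mm
k_B = Gd⁴/(8D³N_a) = (78.0×10³)(12.0⁴)/(8·63.0³·15) = 53.903 N/mm
k_C = Gd⁴/(8D³N_a) = (79.8×10³)(4.2⁴)/(8·33.0³·17) = 5.0807 N/mm
Parallel: k_eq = 29.212 + 53.903 + 5.0807 = 88.196 N/mm
δ = F/k_eq = 1300/88.196 = 14.74 mm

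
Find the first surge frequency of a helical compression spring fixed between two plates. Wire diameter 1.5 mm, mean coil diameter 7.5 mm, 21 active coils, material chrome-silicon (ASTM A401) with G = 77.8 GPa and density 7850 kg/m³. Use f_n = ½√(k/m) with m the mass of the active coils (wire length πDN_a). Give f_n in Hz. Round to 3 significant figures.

450 Hz

k = Gd⁴/(8D³N_a) = (77.8×10³)(1.5⁴)/(8·7.5³·21) = 5.5571 N/mm = 5557.1 N/m
Wire length L = πDN_a = π·7.5·21 = 494.8 mm
m = ρ·(πd²/4)·L = 7850 × 1.7671×10⁻⁶ m² × 0.4948 m = 0.0068639 kg
f_n = ½√(k/m) = 0.5·√(5557.1/0.0068639) = 0.5·√(8.0962e+05) = 449.89 Hz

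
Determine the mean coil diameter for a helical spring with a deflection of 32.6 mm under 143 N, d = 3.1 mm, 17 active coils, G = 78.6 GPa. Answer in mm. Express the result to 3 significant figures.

23.0 mm

Required rate k = F/δ = 143/32.6 = 4.3865 N/mm
D = (Gd⁴/(8N_a·k))^(1/3) = (78.6×10³·3.1⁴/(8·17·4.3865))^(1/3)
  = (12167.8)^(1/3) = 23.0005 mm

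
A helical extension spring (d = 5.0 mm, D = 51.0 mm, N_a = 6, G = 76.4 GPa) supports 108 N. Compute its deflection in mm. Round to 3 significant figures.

14.4 mm

k = Gd⁴/(8D³N_a) = (76.4×10³)(5.0⁴)/(8·51.0³·6) = 7.4993 N/mm
δ = F/k = 108 / 7.4993 = 14.401 mm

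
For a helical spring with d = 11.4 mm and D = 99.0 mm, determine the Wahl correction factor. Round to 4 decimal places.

1.1684

C = D/d = 99.0/11.4 = 8.6842
K_W = (4C−1)/(4C−4) + 0.615/C = 33.737/30.737 + 0.0708 = 1.1684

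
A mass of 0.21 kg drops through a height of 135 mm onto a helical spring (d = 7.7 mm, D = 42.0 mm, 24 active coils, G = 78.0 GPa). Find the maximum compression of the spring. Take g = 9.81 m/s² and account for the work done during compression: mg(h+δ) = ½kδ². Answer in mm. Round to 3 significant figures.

k = Gd⁴/(8D³N_a) = (78.0×10³)(7.7⁴)/(8·42.0³·24) = 19.276 N/mm
W = mg = 0.21 × 9.81 = 2.0601 N
½kδ² − Wδ − Wh = 0 → δ = (W + √(W² + 2kWh))/k
δ = (2.0601 + √(4.244 + 10721.6))/19.276 = (2.0601 + 103.57)/19.276 = 5.4798 mm

5.48 mm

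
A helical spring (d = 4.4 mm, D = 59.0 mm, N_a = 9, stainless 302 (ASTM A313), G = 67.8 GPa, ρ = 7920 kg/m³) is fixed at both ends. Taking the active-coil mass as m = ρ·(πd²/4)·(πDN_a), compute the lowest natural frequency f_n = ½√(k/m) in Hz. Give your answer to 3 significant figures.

46.2 Hz

k = Gd⁴/(8D³N_a) = (67.8×10³)(4.4⁴)/(8·59.0³·9) = 1.7185 N/mm = 1718.5 N/m
Wire length L = πDN_a = π·59.0·9 = 1668.2 mm
m = ρ·(πd²/4)·L = 7920 × 15.205×10⁻⁶ m² × 1.6682 m = 0.20089 kg
f_n = ½√(k/m) = 0.5·√(1718.5/0.20089) = 0.5·√(8554.4) = 46.245 Hz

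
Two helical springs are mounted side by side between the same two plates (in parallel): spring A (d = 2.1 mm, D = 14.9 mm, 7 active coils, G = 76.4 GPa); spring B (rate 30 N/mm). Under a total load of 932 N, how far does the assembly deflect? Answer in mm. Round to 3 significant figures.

k_A = Gd⁴/(8D³N_a) = (76.4×10³)(2.1⁴)/(8·14.9³·7) = 8.0209 N/mm
Parallel: k_eq = 8.0209 + 30 = 38.021 N/mm
δ = F/k_eq = 932/38.021 = 24.513 mm

24.5 mm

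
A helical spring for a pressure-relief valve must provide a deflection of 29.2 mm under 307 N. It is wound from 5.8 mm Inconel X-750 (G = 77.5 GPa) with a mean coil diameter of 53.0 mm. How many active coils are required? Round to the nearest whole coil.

Required rate k = F/δ = 307/29.2 = 10.514 N/mm
N_a = Gd⁴/(8D³k) = (77.5×10³ × 5.8⁴)/(8 × 53.0³ × 10.514)
    = 8.77028e+07 / 1.2522e+07 = 7.004 → 7 coils

7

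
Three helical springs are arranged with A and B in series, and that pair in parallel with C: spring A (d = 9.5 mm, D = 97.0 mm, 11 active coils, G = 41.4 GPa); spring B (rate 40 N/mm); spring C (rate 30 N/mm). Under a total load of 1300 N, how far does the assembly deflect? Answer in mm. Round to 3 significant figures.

k_A = Gd⁴/(8D³N_a) = (41.4×10³)(9.5⁴)/(8·97.0³·11) = 4.1985 N/mm
Springs A,B series: k_AB = 1/(1/4.1985+1/40) = 3.7997 N/mm; parallel with C: k_eq = 3.7997+30 = 33.8 N/mm
δ = F/k_eq = 1300/33.8 = 38.462 mm

38.5 mm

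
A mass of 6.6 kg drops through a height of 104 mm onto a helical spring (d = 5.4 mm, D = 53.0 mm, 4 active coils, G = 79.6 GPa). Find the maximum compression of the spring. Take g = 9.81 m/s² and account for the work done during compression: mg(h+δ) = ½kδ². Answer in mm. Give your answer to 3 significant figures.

35.7 mm

k = Gd⁴/(8D³N_a) = (79.6×10³)(5.4⁴)/(8·53.0³·4) = 14.207 N/mm
W = mg = 6.6 × 9.81 = 64.746 N
½kδ² − Wδ − Wh = 0 → δ = (W + √(W² + 2kWh))/k
δ = (64.746 + √(4192 + 191332))/14.207 = (64.746 + 442.18)/14.207 = 35.681 mm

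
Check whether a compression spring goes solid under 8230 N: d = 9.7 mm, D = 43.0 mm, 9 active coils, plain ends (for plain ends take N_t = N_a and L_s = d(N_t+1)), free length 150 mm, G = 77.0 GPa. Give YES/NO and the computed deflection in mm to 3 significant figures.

YES, δ = 69.1 mm

k = Gd⁴/(8D³N_a) = (77.0×10³)(9.7⁴)/(8·43.0³·9) = 119.08 N/mm
N_t = 9; L_s = 9.7·10 = 97 mm; δ_solid = L₀ − L_s = 150 − 97 = 53 mm
δ = F/k = 8230/119.08 = 69.113 mm
δ ≥ δ_solid → spring goes solid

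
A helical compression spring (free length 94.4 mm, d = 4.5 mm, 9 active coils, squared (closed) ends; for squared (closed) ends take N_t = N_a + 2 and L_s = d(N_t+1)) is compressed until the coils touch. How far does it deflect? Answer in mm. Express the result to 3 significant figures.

N_t = 11; L_s = 4.5·12 = 54 mm
δ_solid = L₀ − L_s = 94.4 − 54 = 40.4 mm

40.4 mm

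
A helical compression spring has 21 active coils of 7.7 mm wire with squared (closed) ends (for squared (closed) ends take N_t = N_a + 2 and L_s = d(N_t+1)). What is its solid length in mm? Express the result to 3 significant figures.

squared (closed) ends: N_t = N_a + 2 = 21 + 2 = 23
L_s = d·(N_t+1) = 7.7 × 24 = 184.8 mm

185 mm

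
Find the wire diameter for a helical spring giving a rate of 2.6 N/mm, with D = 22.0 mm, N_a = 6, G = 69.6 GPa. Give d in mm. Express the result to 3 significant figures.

d = (8D³N_a·k / G)^(1/4) = (8·22.0³·6·2.6 / (69.6×10³))^0.25
  = (19.093)^0.25 = 2.0903 mm

2.09 mm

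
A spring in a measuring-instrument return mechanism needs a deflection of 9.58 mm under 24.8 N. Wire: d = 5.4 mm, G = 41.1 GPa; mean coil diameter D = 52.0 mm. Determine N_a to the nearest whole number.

Required rate k = F/δ = 24.8/9.58 = 2.5887 N/mm
N_a = Gd⁴/(8D³k) = (41.1×10³ × 5.4⁴)/(8 × 52.0³ × 2.5887)
    = 3.49476e+07 / 2.91197e+06 = 12 → 12 coils

12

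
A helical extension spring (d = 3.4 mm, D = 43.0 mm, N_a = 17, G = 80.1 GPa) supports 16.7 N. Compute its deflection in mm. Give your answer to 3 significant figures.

k = Gd⁴/(8D³N_a) = (80.1×10³)(3.4⁴)/(8·43.0³·17) = 0.98993 N/mm
δ = F/k = 16.7 / 0.98993 = 16.87 mm

16.9 mm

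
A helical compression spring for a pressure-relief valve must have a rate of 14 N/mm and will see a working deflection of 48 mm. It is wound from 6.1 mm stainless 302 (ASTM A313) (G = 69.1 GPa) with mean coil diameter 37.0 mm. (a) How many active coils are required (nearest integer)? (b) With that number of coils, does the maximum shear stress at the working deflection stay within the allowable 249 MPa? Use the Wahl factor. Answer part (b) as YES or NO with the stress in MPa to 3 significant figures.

(a) 17 coils; (b) NO, τ_max = 346 MPa

N_a = Gd⁴/(8D³k) = (69.1×10³)(6.1⁴)/(8·37.0³·14) = 16.86 → N_a = 17
Actual rate k = Gd⁴/(8D³·17) = 13.888 N/mm
Working load F = kδ = 13.888·48 = 666.64 N
C = 37.0/6.1 = 6.0656; K_W = (4C−1)/(4C−4)+0.615/C = 1.2495
τ_max = K_W·8FD/(πd³) = 1.2495·276.72 = 345.75 MPa
τ_max > 249 MPa → exceeds allowable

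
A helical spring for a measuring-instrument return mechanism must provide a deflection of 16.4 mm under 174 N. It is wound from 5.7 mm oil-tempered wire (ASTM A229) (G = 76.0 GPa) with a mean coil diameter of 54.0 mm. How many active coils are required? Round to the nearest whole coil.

6

Required rate k = F/δ = 174/16.4 = 10.61 N/mm
N_a = Gd⁴/(8D³k) = (76.0×10³ × 5.7⁴)/(8 × 54.0³ × 10.61)
    = 8.02256e+07 / 1.33652e+07 = 6.003 → 6 coils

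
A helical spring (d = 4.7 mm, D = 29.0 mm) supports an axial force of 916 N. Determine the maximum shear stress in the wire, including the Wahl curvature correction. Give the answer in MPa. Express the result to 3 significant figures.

811 MPa

Spring index C = D/d = 29.0/4.7 = 6.1702
K_W = (4C−1)/(4C−4) + 0.615/C = 23.681/20.681 + 0.0997 = 1.2447
τ₀ = 8FD/(πd³) = 8·916·29.0/(π·4.7³) = 212512/326.17 = 651.54 MPa
τ_max = K·τ₀ = 1.2447 × 651.54 = 810.99 MPa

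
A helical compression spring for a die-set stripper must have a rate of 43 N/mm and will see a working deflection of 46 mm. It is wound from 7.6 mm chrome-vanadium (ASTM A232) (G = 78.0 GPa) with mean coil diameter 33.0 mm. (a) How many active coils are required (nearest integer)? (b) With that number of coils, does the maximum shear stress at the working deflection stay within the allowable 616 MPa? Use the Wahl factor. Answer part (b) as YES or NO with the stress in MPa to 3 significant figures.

(a) 21 coils; (b) YES, τ_max = 518 MPa

N_a = Gd⁴/(8D³k) = (78.0×10³)(7.6⁴)/(8·33.0³·43) = 21.05 → N_a = 21
Actual rate k = Gd⁴/(8D³·21) = 43.102 N/mm
Working load F = kδ = 43.102·46 = 1982.7 N
C = 33.0/7.6 = 4.3421; K_W = (4C−1)/(4C−4)+0.615/C = 1.3660
τ_max = K_W·8FD/(πd³) = 1.3660·379.55 = 518.48 MPa
τ_max ≤ 616 MPa → acceptable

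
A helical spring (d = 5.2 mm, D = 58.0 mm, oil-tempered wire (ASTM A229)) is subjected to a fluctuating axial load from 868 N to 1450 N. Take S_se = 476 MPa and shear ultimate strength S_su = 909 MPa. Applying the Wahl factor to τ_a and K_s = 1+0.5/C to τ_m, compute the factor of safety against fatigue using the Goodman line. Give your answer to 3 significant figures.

0.471

C = D/d = 58.0/5.2 = 11.1538; K_W = (4C−1)/(4C−4)+0.615/C = 1.1290; K_s = 1+0.5/C = 1.0448
F_a = (F_max−F_min)/2 = 291 N; F_m = (F_max+F_min)/2 = 1159 N
τ_a = K_W·8F_aD/(πd³) = 1.1290 × 305.67 = 345.1 MPa
τ_m = K_s·8F_mD/(πd³) = 1.0448 × 1217.4 = 1272 MPa
Goodman: 1/n_f = τ_a/S_se + τ_m/S_su = 345.1/476 + 1272/909 = 0.72500 + 1.39934 = 2.1243
n_f = 1/2.1243 = 0.4707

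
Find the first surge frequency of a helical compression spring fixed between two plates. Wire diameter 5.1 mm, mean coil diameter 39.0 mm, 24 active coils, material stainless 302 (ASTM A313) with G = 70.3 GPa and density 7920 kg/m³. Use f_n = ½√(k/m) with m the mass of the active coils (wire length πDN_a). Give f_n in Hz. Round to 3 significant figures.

k = Gd⁴/(8D³N_a) = (70.3×10³)(5.1⁴)/(8·39.0³·24) = 4.1758 N/mm = 4175.8 N/m
Wire length L = πDN_a = π·39.0·24 = 2940.5 mm
m = ρ·(πd²/4)·L = 7920 × 20.428×10⁻⁶ m² × 2.9405 m = 0.47575 kg
f_n = ½√(k/m) = 0.5·√(4175.8/0.47575) = 0.5·√(8777.3) = 46.844 Hz

46.8 Hz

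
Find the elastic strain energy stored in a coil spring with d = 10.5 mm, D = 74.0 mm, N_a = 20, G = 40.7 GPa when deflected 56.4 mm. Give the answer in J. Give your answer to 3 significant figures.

12.1 J

k = Gd⁴/(8D³N_a) = (40.7×10³)(10.5⁴)/(8·74.0³·20) = 7.6302 N/mm
U = ½kδ² = 0.5 × 7.6302 × 56.4² = 12136 N·mm = 12.136 J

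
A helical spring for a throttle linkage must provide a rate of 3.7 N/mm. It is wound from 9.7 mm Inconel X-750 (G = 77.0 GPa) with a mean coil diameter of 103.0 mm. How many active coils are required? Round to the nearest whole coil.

N_a = Gd⁴/(8D³k) = (77.0×10³ × 9.7⁴)/(8 × 103.0³ × 3.7)
    = 6.81675e+08 / 3.23447e+07 = 21.08 → 21 coils

21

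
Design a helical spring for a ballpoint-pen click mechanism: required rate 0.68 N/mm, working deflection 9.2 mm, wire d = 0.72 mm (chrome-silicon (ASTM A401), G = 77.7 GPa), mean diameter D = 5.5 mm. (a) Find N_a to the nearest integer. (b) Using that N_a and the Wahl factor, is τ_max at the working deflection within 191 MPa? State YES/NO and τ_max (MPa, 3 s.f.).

(a) 23 coils; (b) NO, τ_max = 281 MPa

N_a = Gd⁴/(8D³k) = (77.7×10³)(0.72⁴)/(8·5.5³·0.68) = 23.07 → N_a = 23
Actual rate k = Gd⁴/(8D³·23) = 0.6821 N/mm
Working load F = kδ = 0.6821·9.2 = 6.2753 N
C = 5.5/0.72 = 7.6389; K_W = (4C−1)/(4C−4)+0.615/C = 1.1935
τ_max = K_W·8FD/(πd³) = 1.1935·235.47 = 281.03 MPa
τ_max > 191 MPa → exceeds allowable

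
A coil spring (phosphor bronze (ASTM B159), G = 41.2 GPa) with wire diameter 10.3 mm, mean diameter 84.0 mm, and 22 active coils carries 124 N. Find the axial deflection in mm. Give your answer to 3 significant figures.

k = Gd⁴/(8D³N_a) = (41.2×10³)(10.3⁴)/(8·84.0³·22) = 4.4452 N/mm
δ = F/k = 124 / 4.4452 = 27.895 mm

27.9 mm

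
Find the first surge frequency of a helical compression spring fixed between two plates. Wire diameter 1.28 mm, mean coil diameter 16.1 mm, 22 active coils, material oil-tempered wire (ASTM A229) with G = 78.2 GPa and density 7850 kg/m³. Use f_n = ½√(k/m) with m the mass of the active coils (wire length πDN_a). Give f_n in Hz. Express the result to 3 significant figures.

k = Gd⁴/(8D³N_a) = (78.2×10³)(1.28⁴)/(8·16.1³·22) = 0.2858 N/mm = 285.8 N/m
Wire length L = πDN_a = π·16.1·22 = 1112.8 mm
m = ρ·(πd²/4)·L = 7850 × 1.2868×10⁻⁶ m² × 1.1128 m = 0.01124 kg
f_n = ½√(k/m) = 0.5·√(285.8/0.01124) = 0.5·√(25426) = 79.728 Hz

79.7 Hz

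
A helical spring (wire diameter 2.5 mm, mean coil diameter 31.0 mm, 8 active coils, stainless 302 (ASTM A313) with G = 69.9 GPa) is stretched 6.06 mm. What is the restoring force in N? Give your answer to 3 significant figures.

k = Gd⁴/(8D³N_a) = (69.9×10³)(2.5⁴)/(8·31.0³·8) = 1.4321 N/mm
F = k·δ = 1.4321 × 6.06 = 8.6785 N

8.68 N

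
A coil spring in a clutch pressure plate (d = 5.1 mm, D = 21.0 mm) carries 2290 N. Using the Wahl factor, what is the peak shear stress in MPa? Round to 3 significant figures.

1280 MPa

Spring index C = D/d = 21.0/5.1 = 4.1176
K_W = (4C−1)/(4C−4) + 0.615/C = 15.471/12.471 + 0.1494 = 1.3899
τ₀ = 8FD/(πd³) = 8·2290·21.0/(π·5.1³) = 384720/416.74 = 923.18 MPa
τ_max = K·τ₀ = 1.3899 × 923.18 = 1283.1 MPa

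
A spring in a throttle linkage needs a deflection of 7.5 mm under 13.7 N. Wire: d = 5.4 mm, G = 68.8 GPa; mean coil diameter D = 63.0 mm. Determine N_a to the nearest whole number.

Required rate k = F/δ = 13.7/7.5 = 1.8267 N/mm
N_a = Gd⁴/(8D³k) = (68.8×10³ × 5.4⁴)/(8 × 63.0³ × 1.8267)
    = 5.8501e+07 / 3.65402e+06 = 16.01 → 16 coils

16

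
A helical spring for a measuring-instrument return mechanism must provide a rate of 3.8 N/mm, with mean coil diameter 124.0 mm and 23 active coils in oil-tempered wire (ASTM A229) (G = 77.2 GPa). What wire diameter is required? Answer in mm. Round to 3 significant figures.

d = (8D³N_a·k / G)^(1/4) = (8·124.0³·23·3.8 / (77.2×10³))^0.25
  = (17268)^0.25 = 11.4634 mm

11.5 mm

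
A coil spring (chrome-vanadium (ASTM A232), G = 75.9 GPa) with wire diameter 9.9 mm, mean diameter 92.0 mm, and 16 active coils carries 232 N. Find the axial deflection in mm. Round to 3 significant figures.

31.7 mm

k = Gd⁴/(8D³N_a) = (75.9×10³)(9.9⁴)/(8·92.0³·16) = 7.3149 N/mm
δ = F/k = 232 / 7.3149 = 31.716 mm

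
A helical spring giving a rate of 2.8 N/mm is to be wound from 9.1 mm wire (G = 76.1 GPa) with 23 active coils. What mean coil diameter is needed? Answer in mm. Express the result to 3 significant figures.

100 mm

D = (Gd⁴/(8N_a·k))^(1/3) = (76.1×10³·9.1⁴/(8·23·2.8))^(1/3)
  = (1.01292e+06)^(1/3) = 100.4288 mm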